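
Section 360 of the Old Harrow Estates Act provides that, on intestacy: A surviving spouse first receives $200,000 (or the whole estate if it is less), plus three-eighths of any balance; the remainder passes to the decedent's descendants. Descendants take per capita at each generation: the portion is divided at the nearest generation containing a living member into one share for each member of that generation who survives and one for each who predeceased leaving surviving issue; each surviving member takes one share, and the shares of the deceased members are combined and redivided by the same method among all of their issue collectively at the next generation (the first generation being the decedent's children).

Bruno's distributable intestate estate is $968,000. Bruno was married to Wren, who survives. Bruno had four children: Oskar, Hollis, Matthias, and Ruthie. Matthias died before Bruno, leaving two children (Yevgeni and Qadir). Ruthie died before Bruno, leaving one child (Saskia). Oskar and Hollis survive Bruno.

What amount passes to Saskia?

Wren first takes $200,000, leaving a balance of $768,000. Wren then takes three-eighths of the balance ($288,000), for a total of $488,000. The remaining $480,000 passes to the descendants.
The descendants' portion ($480,000) is divided at the children's generation into 4 shares of $120,000. Oskar and Hollis each take $120,000. The 2 shares of the deceased (Matthias and Ruthie) are combined into a pool of $240,000.
That pool ($240,000) is divided at the grandchildren's generation equally among Yevgeni, Qadir, and Saskia: $80,000 each.

Saskia receives $80,000.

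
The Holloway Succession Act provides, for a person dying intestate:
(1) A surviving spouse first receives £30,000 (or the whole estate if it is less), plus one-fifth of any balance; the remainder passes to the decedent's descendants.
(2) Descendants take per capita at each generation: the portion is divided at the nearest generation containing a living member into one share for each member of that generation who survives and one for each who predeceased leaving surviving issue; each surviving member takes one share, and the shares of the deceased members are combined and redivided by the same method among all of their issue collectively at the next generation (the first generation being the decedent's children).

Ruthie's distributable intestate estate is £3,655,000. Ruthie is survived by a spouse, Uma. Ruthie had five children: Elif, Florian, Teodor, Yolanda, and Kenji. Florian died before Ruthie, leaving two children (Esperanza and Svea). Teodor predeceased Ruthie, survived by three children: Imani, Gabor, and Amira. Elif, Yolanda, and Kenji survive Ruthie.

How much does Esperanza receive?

Esperanza receives £232,000.

Uma first takes £30,000, leaving a balance of £3,625,000. Uma then takes one-fifth of the balance (£725,000), for a total of £755,000. The remaining £2,900,000 passes to the descendants.
The descendants' portion (£2,900,000) is divided at the children's generation into 5 shares of £580,000. Elif, Yolanda, and Kenji each take £580,000. The 2 shares of the deceased (Florian and Teodor) are combined into a pool of £1,160,000.
That pool (£1,160,000) is divided at the grandchildren's generation equally among Esperanza, Svea, Imani, Gabor, and Amira: £232,000 each.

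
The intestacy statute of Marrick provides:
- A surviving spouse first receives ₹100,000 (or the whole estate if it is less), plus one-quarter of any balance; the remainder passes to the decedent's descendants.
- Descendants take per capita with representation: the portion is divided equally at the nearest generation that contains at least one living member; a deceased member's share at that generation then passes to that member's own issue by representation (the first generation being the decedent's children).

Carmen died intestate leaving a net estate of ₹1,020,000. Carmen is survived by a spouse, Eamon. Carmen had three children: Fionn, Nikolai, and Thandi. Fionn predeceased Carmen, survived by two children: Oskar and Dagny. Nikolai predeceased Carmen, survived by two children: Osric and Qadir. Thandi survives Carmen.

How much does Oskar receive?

Eamon first takes ₹100,000, leaving a balance of ₹920,000. Eamon then takes one-quarter of the balance (₹230,000), for a total of ₹330,000. The remaining ₹690,000 passes to the descendants.
The descendants' portion (₹690,000) is divided into 3 shares of ₹230,000: Thandi takes ₹230,000; Fionn's ₹230,000 share passes to Fionn's issue; Nikolai's ₹230,000 share passes to Nikolai's issue.
Fionn's share (₹230,000) is divided into 2 shares of ₹115,000: Oskar and Dagny each take ₹115,000.
Nikolai's share (₹230,000) is divided into 2 shares of ₹115,000: Osric and Qadir each take ₹115,000.

Oskar receives ₹115,000.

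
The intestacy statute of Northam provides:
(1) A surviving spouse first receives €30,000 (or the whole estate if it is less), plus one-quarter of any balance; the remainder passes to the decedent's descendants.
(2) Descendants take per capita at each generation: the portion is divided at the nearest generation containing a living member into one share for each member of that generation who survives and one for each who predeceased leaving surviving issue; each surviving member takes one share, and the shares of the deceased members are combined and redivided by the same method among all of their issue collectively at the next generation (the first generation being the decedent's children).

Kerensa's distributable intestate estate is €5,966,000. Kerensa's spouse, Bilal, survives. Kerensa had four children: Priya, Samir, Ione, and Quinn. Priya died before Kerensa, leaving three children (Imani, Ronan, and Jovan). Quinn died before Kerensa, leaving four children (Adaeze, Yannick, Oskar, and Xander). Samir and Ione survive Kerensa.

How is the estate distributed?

Bilal: €1,514,000; Imani: €318,000; Ronan: €318,000; Jovan: €318,000; Samir: €1,113,000; Ione: €1,113,000; Adaeze: €318,000; Yannick: €318,000; Oskar: €318,000; Xander: €318,000

Bilal first takes €30,000, leaving a balance of €5,936,000. Bilal then takes one-quarter of the balance (€1,484,000), for a total of €1,514,000. The remaining €4,452,000 passes to the descendants.
The descendants' portion (€4,452,000) is divided at the children's generation into 4 shares of €1,113,000. Samir and Ione each take €1,113,000. The 2 shares of the deceased (Priya and Quinn) are combined into a pool of €2,226,000.
That pool (€2,226,000) is divided at the grandchildren's generation equally among Imani, Ronan, Jovan, Adaeze, Yannick, Oskar, and Xander: €318,000 each.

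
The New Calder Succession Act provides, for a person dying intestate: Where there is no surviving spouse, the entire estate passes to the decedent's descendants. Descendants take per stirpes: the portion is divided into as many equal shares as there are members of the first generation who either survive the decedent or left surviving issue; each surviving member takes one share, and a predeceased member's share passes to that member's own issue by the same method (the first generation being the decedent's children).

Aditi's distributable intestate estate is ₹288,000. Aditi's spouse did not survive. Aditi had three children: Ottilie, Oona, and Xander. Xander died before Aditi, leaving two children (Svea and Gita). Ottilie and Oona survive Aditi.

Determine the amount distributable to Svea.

Svea receives ₹48,000.

The entire ₹288,000 passes to the descendants.
That amount (₹288,000) is divided into 3 shares of ₹96,000: Ottilie and Oona each take ₹96,000; Xander's ₹96,000 share passes to Xander's issue.
Xander's share (₹96,000) is divided into 2 shares of ₹48,000: Svea and Gita each take ₹48,000.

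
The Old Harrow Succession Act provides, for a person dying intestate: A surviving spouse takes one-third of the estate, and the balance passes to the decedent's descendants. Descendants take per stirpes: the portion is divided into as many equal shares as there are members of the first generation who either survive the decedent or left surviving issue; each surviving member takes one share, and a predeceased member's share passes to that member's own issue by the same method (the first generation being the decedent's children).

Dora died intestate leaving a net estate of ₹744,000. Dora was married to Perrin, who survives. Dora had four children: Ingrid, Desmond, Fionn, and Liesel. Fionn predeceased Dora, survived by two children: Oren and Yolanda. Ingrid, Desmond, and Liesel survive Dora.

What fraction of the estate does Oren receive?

Oren receives 1/12 of the estate.

Perrin takes one-third of ₹744,000 = ₹248,000. The remaining ₹496,000 passes to the descendants.
The descendants' portion (₹496,000) is divided into 4 shares of ₹124,000: Ingrid, Desmond, and Liesel each take ₹124,000; Fionn's ₹124,000 share passes to Fionn's issue.
Fionn's share (₹124,000) is divided into 2 shares of ₹62,000: Oren and Yolanda each take ₹62,000.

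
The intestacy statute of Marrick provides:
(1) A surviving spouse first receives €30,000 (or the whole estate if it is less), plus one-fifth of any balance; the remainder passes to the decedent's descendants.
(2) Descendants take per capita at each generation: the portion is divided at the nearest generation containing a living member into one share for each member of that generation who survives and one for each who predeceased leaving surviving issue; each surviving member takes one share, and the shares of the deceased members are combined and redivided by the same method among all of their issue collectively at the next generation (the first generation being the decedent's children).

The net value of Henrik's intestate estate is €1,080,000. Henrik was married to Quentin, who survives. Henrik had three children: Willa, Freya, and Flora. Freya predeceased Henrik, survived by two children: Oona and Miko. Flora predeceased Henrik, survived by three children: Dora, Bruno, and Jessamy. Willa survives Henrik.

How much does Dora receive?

Dora receives €112,000.

Quentin first takes €30,000, leaving a balance of €1,050,000. Quentin then takes one-fifth of the balance (€210,000), for a total of €240,000. The remaining €840,000 passes to the descendants.
The descendants' portion (€840,000) is divided at the children's generation into 3 shares of €280,000. Willa takes €280,000. The 2 shares of the deceased (Freya and Flora) are combined into a pool of €560,000.
That pool (€560,000) is divided at the grandchildren's generation equally among Oona, Miko, Dora, Bruno, and Jessamy: €112,000 each.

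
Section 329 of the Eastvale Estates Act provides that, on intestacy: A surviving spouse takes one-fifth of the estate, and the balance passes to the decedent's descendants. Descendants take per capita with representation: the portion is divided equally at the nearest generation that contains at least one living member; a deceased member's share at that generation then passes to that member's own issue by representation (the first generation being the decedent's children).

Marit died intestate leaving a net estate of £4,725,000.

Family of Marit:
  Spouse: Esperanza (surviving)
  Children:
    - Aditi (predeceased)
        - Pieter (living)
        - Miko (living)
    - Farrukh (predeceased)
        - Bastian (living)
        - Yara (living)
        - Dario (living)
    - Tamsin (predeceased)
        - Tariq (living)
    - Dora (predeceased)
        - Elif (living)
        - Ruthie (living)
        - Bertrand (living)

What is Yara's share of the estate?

Esperanza takes one-fifth of £4,725,000 = £945,000. The remaining £3,780,000 passes to the descendants.
No child survives, so the initial division is made at the grandchildren's generation.
The descendants' portion (£3,780,000) is divided into 9 shares of £420,000: Pieter, Miko, Bastian, Yara, Dario, Tariq, Elif, Ruthie, and Bertrand each take £420,000.

Yara receives £420,000.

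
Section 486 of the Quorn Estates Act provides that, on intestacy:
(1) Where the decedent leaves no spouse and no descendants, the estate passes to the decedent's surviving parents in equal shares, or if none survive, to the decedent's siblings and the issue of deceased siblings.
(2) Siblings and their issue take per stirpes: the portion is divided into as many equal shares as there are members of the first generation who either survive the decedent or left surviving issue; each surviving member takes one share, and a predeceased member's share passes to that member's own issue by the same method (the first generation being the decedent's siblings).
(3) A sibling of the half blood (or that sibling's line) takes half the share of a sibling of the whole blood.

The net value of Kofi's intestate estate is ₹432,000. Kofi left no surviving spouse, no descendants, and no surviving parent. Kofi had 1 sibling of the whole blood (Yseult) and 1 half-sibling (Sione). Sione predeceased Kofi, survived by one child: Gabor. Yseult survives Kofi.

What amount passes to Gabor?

Gabor receives ₹144,000.

The entire ₹432,000 passes to the siblings and their issue.
Counting each half-blood sibling's line as half a unit, there are 3/2 units in ₹432,000, so one unit is ₹288,000. Whole-blood lines (Yseult) take ₹288,000 each; half-blood lines (Sione) take ₹144,000 each.
Sione's share (₹144,000) passes entirely to Gabor.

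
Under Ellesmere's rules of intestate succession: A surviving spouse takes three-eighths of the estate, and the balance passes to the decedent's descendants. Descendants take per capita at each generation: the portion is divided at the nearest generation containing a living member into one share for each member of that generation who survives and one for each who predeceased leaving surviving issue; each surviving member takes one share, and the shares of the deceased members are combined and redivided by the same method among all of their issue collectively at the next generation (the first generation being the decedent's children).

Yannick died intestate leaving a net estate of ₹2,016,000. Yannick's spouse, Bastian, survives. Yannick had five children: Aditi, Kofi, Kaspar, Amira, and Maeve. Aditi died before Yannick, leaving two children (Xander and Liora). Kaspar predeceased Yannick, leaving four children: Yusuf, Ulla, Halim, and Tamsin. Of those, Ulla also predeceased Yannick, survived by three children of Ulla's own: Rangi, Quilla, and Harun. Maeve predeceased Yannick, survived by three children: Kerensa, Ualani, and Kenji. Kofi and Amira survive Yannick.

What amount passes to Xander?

Bastian takes three-eighths of ₹2,016,000 = ₹756,000. The remaining ₹1,260,000 passes to the descendants.
The descendants' portion (₹1,260,000) is divided at the children's generation into 5 shares of ₹252,000. Kofi and Amira each take ₹252,000. The 3 shares of the deceased (Aditi, Kaspar, and Maeve) are combined into a pool of ₹756,000.
That pool (₹756,000) is divided at the grandchildren's generation into 9 shares of ₹84,000. Xander, Liora, Yusuf, Halim, Tamsin, Kerensa, Ualani, and Kenji each take ₹84,000. The remaining share for the deceased Ulla (₹84,000) is carried to the next generation.
That pool (₹84,000) is divided at the great-grandchildren's generation equally among Rangi, Quilla, and Harun: ₹28,000 each.

Xander receives ₹84,000.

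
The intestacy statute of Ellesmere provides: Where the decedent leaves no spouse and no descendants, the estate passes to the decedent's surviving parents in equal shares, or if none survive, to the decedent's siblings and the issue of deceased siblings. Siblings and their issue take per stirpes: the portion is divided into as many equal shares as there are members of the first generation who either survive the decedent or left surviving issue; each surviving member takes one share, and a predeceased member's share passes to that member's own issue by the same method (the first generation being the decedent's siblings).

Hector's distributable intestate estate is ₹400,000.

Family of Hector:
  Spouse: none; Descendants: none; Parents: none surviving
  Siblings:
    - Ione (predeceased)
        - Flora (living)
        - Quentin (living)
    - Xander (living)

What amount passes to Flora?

The entire ₹400,000 passes to the siblings and their issue.
That amount (₹400,000) is divided into 2 shares of ₹200,000: Xander takes ₹200,000; Ione's ₹200,000 share passes to Ione's issue.
Ione's share (₹200,000) is divided into 2 shares of ₹100,000: Flora and Quentin each take ₹100,000.

Flora receives ₹100,000.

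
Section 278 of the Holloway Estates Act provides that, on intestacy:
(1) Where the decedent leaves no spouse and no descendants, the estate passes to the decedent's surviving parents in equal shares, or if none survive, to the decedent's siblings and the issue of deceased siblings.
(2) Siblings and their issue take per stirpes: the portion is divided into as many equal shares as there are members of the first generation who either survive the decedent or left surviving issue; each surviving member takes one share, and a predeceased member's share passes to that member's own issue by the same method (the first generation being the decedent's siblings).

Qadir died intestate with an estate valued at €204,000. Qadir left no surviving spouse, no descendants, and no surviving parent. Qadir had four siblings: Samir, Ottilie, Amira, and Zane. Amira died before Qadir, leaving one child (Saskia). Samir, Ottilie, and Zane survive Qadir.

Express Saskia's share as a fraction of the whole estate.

Saskia receives 1/4 of the estate.

The entire €204,000 passes to the siblings and their issue.
That amount (€204,000) is divided into 4 shares of €51,000: Samir, Ottilie, and Zane each take €51,000; Amira's €51,000 share passes to Amira's issue.
Amira's share (€51,000) passes entirely to Saskia.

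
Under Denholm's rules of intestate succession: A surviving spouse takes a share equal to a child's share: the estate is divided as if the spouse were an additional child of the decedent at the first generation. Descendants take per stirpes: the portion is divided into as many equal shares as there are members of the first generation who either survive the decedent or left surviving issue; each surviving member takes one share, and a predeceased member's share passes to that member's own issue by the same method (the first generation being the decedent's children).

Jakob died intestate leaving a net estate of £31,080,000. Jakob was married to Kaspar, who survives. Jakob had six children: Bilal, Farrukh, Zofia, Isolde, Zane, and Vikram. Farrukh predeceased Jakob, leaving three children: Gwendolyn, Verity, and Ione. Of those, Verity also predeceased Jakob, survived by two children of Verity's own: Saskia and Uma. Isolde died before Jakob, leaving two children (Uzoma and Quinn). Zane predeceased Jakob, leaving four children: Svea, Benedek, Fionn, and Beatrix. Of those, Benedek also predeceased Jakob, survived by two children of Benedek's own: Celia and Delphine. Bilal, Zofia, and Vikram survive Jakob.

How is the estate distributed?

Kaspar: £4,440,000; Bilal: £4,440,000; Gwendolyn: £1,480,000; Saskia: £740,000; Uma: £740,000; Ione: £1,480,000; Zofia: £4,440,000; Uzoma: £2,220,000; Quinn: £2,220,000; Svea: £1,110,000; Celia: £555,000; Delphine: £555,000; Fionn: £1,110,000; Beatrix: £1,110,000; Vikram: £4,440,000

The spouse counts as an additional share at the children's level, so there are 7 primary shares of £4,440,000. Kaspar takes one such share (£4,440,000).
The children's combined portion (£26,640,000) is divided into 6 shares of £4,440,000: Bilal, Zofia, and Vikram each take £4,440,000; Farrukh's £4,440,000 share passes to Farrukh's issue; Isolde's £4,440,000 share passes to Isolde's issue; Zane's £4,440,000 share passes to Zane's issue.
Farrukh's share (£4,440,000) is divided into 3 shares of £1,480,000: Gwendolyn and Ione each take £1,480,000; Verity's £1,480,000 share passes to Verity's issue.
Verity's share (£1,480,000) is divided into 2 shares of £740,000: Saskia and Uma each take £740,000.
Isolde's share (£4,440,000) is divided into 2 shares of £2,220,000: Uzoma and Quinn each take £2,220,000.
Zane's share (£4,440,000) is divided into 4 shares of £1,110,000: Svea, Fionn, and Beatrix each take £1,110,000; Benedek's £1,110,000 share passes to Benedek's issue.
Benedek's share (£1,110,000) is divided into 2 shares of £555,000: Celia and Delphine each take £555,000.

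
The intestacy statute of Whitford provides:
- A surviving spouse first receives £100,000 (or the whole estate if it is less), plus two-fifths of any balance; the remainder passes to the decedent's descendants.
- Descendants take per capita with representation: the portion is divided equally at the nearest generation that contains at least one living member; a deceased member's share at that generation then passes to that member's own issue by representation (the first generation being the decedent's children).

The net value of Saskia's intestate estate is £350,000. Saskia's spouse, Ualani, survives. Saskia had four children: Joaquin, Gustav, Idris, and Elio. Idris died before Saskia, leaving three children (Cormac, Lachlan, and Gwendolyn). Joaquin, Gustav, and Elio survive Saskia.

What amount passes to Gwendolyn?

Gwendolyn receives £12,500.

Ualani first takes £100,000, leaving a balance of £250,000. Ualani then takes two-fifths of the balance (£100,000), for a total of £200,000. The remaining £150,000 passes to the descendants.
The descendants' portion (£150,000) is divided into 4 shares of £37,500: Joaquin, Gustav, and Elio each take £37,500; Idris's £37,500 share passes to Idris's issue.
Idris's share (£37,500) is divided into 3 shares of £12,500: Cormac, Lachlan, and Gwendolyn each take £12,500.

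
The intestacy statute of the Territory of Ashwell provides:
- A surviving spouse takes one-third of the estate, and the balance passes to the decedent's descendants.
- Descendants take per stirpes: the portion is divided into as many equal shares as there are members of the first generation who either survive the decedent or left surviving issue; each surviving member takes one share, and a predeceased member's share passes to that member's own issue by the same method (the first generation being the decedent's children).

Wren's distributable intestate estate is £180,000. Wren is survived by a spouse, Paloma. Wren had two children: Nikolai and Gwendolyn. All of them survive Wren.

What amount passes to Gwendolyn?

Gwendolyn receives £60,000.

Paloma takes one-third of £180,000 = £60,000. The remaining £120,000 passes to the descendants.
The descendants' portion (£120,000) is divided into 2 shares of £60,000: Nikolai and Gwendolyn each take £60,000.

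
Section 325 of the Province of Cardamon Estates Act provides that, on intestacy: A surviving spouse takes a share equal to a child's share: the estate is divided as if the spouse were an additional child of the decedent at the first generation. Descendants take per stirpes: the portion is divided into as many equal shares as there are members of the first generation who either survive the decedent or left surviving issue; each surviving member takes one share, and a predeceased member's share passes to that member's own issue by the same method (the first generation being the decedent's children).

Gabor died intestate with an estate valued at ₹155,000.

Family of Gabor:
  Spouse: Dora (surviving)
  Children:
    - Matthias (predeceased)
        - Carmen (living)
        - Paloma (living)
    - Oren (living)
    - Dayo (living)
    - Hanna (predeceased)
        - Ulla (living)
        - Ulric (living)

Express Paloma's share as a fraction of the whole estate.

Paloma receives 1/10 of the estate.

The spouse counts as an additional share at the children's level, so there are 5 primary shares of ₹31,000. Dora takes one such share (₹31,000).
The children's combined portion (₹124,000) is divided into 4 shares of ₹31,000: Oren and Dayo each take ₹31,000; Matthias's ₹31,000 share passes to Matthias's issue; Hanna's ₹31,000 share passes to Hanna's issue.
Matthias's share (₹31,000) is divided into 2 shares of ₹15,500: Carmen and Paloma each take ₹15,500.
Hanna's share (₹31,000) is divided into 2 shares of ₹15,500: Ulla and Ulric each take ₹15,500.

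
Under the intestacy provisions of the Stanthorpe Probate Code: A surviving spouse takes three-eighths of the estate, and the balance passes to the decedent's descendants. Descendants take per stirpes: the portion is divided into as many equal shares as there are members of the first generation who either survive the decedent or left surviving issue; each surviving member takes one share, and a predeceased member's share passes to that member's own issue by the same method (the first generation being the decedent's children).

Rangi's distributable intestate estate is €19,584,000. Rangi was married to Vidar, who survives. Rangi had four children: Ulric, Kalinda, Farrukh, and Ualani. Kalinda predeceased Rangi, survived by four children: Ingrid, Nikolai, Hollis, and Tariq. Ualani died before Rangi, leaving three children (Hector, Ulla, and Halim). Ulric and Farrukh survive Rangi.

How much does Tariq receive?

Tariq receives €765,000.

Vidar takes three-eighths of €19,584,000 = €7,344,000. The remaining €12,240,000 passes to the descendants.
The descendants' portion (€12,240,000) is divided into 4 shares of €3,060,000: Ulric and Farrukh each take €3,060,000; Kalinda's €3,060,000 share passes to Kalinda's issue; Ualani's €3,060,000 share passes to Ualani's issue.
Kalinda's share (€3,060,000) is divided into 4 shares of €765,000: Ingrid, Nikolai, Hollis, and Tariq each take €765,000.
Ualani's share (€3,060,000) is divided into 3 shares of €1,020,000: Hector, Ulla, and Halim each take €1,020,000.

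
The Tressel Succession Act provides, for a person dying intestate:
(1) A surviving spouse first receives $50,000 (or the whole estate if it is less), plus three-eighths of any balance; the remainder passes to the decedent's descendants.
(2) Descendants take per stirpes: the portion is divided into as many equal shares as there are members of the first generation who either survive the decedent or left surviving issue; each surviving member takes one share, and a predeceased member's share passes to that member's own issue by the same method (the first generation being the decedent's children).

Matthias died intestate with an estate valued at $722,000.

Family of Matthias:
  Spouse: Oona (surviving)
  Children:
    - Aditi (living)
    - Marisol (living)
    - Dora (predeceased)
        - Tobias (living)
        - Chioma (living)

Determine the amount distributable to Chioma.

Chioma receives $70,000.

Oona first takes $50,000, leaving a balance of $672,000. Oona then takes three-eighths of the balance ($252,000), for a total of $302,000. The remaining $420,000 passes to the descendants.
The descendants' portion ($420,000) is divided into 3 shares of $140,000: Aditi and Marisol each take $140,000; Dora's $140,000 share passes to Dora's issue.
Dora's share ($140,000) is divided into 2 shares of $70,000: Tobias and Chioma each take $70,000.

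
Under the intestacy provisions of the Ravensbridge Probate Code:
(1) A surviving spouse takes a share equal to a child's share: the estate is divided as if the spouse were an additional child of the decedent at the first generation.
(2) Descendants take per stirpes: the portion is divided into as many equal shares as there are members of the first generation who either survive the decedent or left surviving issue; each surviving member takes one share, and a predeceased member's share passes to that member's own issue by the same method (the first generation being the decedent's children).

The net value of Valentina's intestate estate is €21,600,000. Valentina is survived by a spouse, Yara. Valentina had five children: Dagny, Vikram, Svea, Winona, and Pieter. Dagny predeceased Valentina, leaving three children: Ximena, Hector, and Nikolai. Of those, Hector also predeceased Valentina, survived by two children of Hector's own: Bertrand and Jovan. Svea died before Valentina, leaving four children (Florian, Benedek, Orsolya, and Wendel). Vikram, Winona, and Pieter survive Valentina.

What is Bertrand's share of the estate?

The spouse counts as an additional share at the children's level, so there are 6 primary shares of €3,600,000. Yara takes one such share (€3,600,000).
The children's combined portion (€18,000,000) is divided into 5 shares of €3,600,000: Vikram, Winona, and Pieter each take €3,600,000; Dagny's €3,600,000 share passes to Dagny's issue; Svea's €3,600,000 share passes to Svea's issue.
Dagny's share (€3,600,000) is divided into 3 shares of €1,200,000: Ximena and Nikolai each take €1,200,000; Hector's €1,200,000 share passes to Hector's issue.
Hector's share (€1,200,000) is divided into 2 shares of €600,000: Bertrand and Jovan each take €600,000.
Svea's share (€3,600,000) is divided into 4 shares of €900,000: Florian, Benedek, Orsolya, and Wendel each take €900,000.

Bertrand receives €600,000.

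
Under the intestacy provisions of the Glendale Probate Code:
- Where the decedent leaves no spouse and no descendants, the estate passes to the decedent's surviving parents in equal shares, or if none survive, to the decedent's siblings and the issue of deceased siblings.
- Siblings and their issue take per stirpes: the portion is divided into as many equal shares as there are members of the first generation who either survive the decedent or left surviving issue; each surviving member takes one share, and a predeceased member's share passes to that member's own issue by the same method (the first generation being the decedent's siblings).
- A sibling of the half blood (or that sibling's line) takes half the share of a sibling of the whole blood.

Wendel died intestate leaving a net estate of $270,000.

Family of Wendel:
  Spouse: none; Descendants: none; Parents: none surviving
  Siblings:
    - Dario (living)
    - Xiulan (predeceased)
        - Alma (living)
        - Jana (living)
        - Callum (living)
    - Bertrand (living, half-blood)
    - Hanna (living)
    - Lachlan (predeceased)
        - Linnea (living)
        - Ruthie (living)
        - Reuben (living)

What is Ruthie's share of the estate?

Ruthie receives $20,000.

The entire $270,000 passes to the siblings and their issue.
Counting each half-blood sibling's line as half a unit, there are 9/2 units in $270,000, so one unit is $60,000. Whole-blood lines (Dario, Xiulan, Hanna, and Lachlan) take $60,000 each; half-blood lines (Bertrand) take $30,000 each.
Xiulan's share ($60,000) is divided into 3 shares of $20,000: Alma, Jana, and Callum each take $20,000.
Lachlan's share ($60,000) is divided into 3 shares of $20,000: Linnea, Ruthie, and Reuben each take $20,000.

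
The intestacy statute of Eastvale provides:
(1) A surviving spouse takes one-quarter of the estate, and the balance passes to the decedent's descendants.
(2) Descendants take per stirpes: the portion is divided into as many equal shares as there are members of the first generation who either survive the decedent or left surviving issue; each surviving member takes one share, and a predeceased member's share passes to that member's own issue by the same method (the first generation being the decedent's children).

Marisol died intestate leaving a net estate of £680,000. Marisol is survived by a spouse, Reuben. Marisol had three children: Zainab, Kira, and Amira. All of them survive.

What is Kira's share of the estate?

Reuben takes one-quarter of £680,000 = £170,000. The remaining £510,000 passes to the descendants.
The descendants' portion (£510,000) is divided into 3 shares of £170,000: Zainab, Kira, and Amira each take £170,000.

Kira receives £170,000.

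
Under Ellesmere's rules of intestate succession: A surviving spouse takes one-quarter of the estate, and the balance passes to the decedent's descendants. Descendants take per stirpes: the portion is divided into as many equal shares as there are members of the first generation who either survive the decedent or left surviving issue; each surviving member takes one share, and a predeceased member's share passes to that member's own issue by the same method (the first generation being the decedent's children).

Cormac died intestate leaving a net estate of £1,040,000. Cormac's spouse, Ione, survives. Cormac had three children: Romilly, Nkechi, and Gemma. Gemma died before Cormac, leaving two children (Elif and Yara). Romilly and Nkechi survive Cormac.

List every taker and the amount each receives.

Ione takes one-quarter of £1,040,000 = £260,000. The remaining £780,000 passes to the descendants.
The descendants' portion (£780,000) is divided into 3 shares of £260,000: Romilly and Nkechi each take £260,000; Gemma's £260,000 share passes to Gemma's issue.
Gemma's share (£260,000) is divided into 2 shares of £130,000: Elif and Yara each take £130,000.

Ione: £260,000; Romilly: £260,000; Nkechi: £260,000; Elif: £130,000; Yara: £130,000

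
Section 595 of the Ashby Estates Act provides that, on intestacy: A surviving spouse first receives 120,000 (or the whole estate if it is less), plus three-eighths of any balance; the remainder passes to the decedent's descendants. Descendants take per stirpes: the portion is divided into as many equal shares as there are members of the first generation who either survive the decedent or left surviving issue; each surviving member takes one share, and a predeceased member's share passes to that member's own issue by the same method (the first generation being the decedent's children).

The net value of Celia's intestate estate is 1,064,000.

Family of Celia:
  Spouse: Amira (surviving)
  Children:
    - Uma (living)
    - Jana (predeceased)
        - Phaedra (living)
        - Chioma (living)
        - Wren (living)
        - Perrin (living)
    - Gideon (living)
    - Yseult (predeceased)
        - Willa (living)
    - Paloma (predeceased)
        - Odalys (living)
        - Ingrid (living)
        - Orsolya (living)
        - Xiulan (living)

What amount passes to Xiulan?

Amira first takes 120,000, leaving a balance of 944,000. Amira then takes three-eighths of the balance (354,000), for a total of 474,000. The remaining 590,000 passes to the descendants.
The descendants' portion (590,000) is divided into 5 shares of 118,000: Uma and Gideon each take 118,000; Jana's 118,000 share passes to Jana's issue; Yseult's 118,000 share passes to Yseult's issue; Paloma's 118,000 share passes to Paloma's issue.
Jana's share (118,000) is divided into 4 shares of 29,500: Phaedra, Chioma, Wren, and Perrin each take 29,500.
Yseult's share (118,000) passes entirely to Willa.
Paloma's share (118,000) is divided into 4 shares of 29,500: Odalys, Ingrid, Orsolya, and Xiulan each take 29,500.

Xiulan receives 29,500.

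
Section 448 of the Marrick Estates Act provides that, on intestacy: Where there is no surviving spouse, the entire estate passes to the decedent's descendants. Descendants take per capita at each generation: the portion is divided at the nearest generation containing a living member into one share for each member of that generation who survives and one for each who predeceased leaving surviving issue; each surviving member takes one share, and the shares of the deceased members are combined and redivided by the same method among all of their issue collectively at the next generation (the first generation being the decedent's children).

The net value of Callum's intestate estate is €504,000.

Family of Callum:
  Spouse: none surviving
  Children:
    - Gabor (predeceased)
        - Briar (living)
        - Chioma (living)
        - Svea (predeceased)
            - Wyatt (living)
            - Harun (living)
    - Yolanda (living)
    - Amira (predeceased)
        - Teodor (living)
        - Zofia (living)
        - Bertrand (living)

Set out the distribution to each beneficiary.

The entire €504,000 passes to the descendants.
That amount (€504,000) is divided at the children's generation into 3 shares of €168,000. Yolanda takes €168,000. The 2 shares of the deceased (Gabor and Amira) are combined into a pool of €336,000.
That pool (€336,000) is divided at the grandchildren's generation into 6 shares of €56,000. Briar, Chioma, Teodor, Zofia, and Bertrand each take €56,000. The remaining share for the deceased Svea (€56,000) is carried to the next generation.
That pool (€56,000) is divided at the great-grandchildren's generation equally among Wyatt and Harun: €28,000 each.

Briar: €56,000; Chioma: €56,000; Wyatt: €28,000; Harun: €28,000; Yolanda: €168,000; Teodor: €56,000; Zofia: €56,000; Bertrand: €56,000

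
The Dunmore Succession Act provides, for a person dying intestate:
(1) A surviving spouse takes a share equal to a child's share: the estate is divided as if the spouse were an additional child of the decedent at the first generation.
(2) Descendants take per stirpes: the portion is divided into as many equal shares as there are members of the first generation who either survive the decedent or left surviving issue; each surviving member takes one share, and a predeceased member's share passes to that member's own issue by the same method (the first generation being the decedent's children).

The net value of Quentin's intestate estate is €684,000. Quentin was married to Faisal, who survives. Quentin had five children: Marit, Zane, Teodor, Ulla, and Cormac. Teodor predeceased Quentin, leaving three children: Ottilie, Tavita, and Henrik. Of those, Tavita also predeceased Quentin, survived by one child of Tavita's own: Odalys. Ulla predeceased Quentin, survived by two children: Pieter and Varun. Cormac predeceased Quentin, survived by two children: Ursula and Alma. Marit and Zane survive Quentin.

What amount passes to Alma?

Alma receives €57,000.

The spouse counts as an additional share at the children's level, so there are 6 primary shares of €114,000. Faisal takes one such share (€114,000).
The children's combined portion (€570,000) is divided into 5 shares of €114,000: Marit and Zane each take €114,000; Teodor's €114,000 share passes to Teodor's issue; Ulla's €114,000 share passes to Ulla's issue; Cormac's €114,000 share passes to Cormac's issue.
Teodor's share (€114,000) is divided into 3 shares of €38,000: Ottilie and Henrik each take €38,000; Tavita's €38,000 share passes to Tavita's issue.
Tavita's share (€38,000) passes entirely to Odalys.
Ulla's share (€114,000) is divided into 2 shares of €57,000: Pieter and Varun each take €57,000.
Cormac's share (€114,000) is divided into 2 shares of €57,000: Ursula and Alma each take €57,000.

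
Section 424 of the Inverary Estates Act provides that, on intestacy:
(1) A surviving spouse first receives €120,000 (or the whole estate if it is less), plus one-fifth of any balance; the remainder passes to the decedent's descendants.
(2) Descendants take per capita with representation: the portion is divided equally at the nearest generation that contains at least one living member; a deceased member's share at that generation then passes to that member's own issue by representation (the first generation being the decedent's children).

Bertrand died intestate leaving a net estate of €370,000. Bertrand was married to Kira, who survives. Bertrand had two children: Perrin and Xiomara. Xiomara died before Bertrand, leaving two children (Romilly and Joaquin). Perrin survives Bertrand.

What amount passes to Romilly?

Kira first takes €120,000, leaving a balance of €250,000. Kira then takes one-fifth of the balance (€50,000), for a total of €170,000. The remaining €200,000 passes to the descendants.
The descendants' portion (€200,000) is divided into 2 shares of €100,000: Perrin takes €100,000; Xiomara's €100,000 share passes to Xiomara's issue.
Xiomara's share (€100,000) is divided into 2 shares of €50,000: Romilly and Joaquin each take €50,000.

Romilly receives €50,000.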